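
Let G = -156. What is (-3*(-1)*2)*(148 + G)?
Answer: -48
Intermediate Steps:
(-3*(-1)*2)*(148 + G) = (-3*(-1)*2)*(148 - 156) = (3*2)*(-8) = 6*(-8) = -48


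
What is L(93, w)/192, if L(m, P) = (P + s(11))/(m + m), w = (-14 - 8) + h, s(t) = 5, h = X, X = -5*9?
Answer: -1/576 ≈ -0.0017361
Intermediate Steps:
X = -45
h = -45
w = -67 (w = (-14 - 8) - 45 = -22 - 45 = -67)
L(m, P) = (5 + P)/(2*m) (L(m, P) = (P + 5)/(m + m) = (5 + P)/((2*m)) = (5 + P)*(1/(2*m)) = (5 + P)/(2*m))
L(93, w)/192 = ((½)*(5 - 67)/93)/192 = ((½)*(1/93)*(-62))*(1/192) = -⅓*1/192 = -1/576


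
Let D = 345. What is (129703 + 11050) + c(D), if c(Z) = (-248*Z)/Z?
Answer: 140505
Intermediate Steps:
c(Z) = -248
(129703 + 11050) + c(D) = (129703 + 11050) - 248 = 140753 - 248 = 140505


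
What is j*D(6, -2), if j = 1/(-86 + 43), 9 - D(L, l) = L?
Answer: -3/43 ≈ -0.069767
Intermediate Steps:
D(L, l) = 9 - L
j = -1/43 (j = 1/(-43) = -1/43 ≈ -0.023256)
j*D(6, -2) = -(9 - 1*6)/43 = -(9 - 6)/43 = -1/43*3 = -3/43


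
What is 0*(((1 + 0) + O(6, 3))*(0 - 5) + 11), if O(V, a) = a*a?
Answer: 0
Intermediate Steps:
O(V, a) = a**2
0*(((1 + 0) + O(6, 3))*(0 - 5) + 11) = 0*(((1 + 0) + 3**2)*(0 - 5) + 11) = 0*((1 + 9)*(-5) + 11) = 0*(10*(-5) + 11) = 0*(-50 + 11) = 0*(-39) = 0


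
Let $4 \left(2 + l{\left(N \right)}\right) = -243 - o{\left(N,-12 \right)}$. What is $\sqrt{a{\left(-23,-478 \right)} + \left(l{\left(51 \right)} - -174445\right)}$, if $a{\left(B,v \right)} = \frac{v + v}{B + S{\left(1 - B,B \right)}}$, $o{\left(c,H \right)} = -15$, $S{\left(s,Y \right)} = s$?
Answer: $3 \sqrt{19270} \approx 416.45$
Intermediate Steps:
$a{\left(B,v \right)} = 2 v$ ($a{\left(B,v \right)} = \frac{v + v}{B - \left(-1 + B\right)} = \frac{2 v}{1} = 2 v 1 = 2 v$)
$l{\left(N \right)} = -59$ ($l{\left(N \right)} = -2 + \frac{-243 - -15}{4} = -2 + \frac{-243 + 15}{4} = -2 + \frac{1}{4} \left(-228\right) = -2 - 57 = -59$)
$\sqrt{a{\left(-23,-478 \right)} + \left(l{\left(51 \right)} - -174445\right)} = \sqrt{2 \left(-478\right) - -174386} = \sqrt{-956 + \left(-59 + 174445\right)} = \sqrt{-956 + 174386} = \sqrt{173430} = 3 \sqrt{19270}$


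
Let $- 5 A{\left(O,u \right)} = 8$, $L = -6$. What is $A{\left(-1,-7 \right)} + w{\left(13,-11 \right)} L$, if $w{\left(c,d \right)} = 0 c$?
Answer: $- \frac{8}{5} \approx -1.6$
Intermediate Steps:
$A{\left(O,u \right)} = - \frac{8}{5}$ ($A{\left(O,u \right)} = \left(- \frac{1}{5}\right) 8 = - \frac{8}{5}$)
$w{\left(c,d \right)} = 0$
$A{\left(-1,-7 \right)} + w{\left(13,-11 \right)} L = - \frac{8}{5} + 0 \left(-6\right) = - \frac{8}{5} + 0 = - \frac{8}{5}$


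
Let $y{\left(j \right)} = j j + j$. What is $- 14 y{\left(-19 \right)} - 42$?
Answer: $-4830$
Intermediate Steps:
$y{\left(j \right)} = j + j^{2}$ ($y{\left(j \right)} = j^{2} + j = j + j^{2}$)
$- 14 y{\left(-19 \right)} - 42 = - 14 \left(- 19 \left(1 - 19\right)\right) - 42 = - 14 \left(\left(-19\right) \left(-18\right)\right) - 42 = \left(-14\right) 342 - 42 = -4788 - 42 = -4830$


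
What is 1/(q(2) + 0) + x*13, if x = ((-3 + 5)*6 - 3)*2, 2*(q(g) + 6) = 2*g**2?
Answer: 467/2 ≈ 233.50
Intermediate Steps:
q(g) = -6 + g**2 (q(g) = -6 + (2*g**2)/2 = -6 + g**2)
x = 18 (x = (2*6 - 3)*2 = (12 - 3)*2 = 9*2 = 18)
1/(q(2) + 0) + x*13 = 1/((-6 + 2**2) + 0) + 18*13 = 1/((-6 + 4) + 0) + 234 = 1/(-2 + 0) + 234 = 1/(-2) + 234 = -1/2 + 234 = 467/2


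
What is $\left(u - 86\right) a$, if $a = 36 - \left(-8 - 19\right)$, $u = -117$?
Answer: $-12789$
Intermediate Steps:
$a = 63$ ($a = 36 - -27 = 36 + 27 = 63$)
$\left(u - 86\right) a = \left(-117 - 86\right) 63 = \left(-203\right) 63 = -12789$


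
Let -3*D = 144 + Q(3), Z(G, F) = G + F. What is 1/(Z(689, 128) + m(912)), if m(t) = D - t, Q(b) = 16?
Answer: -3/445 ≈ -0.0067416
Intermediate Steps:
Z(G, F) = F + G
D = -160/3 (D = -(144 + 16)/3 = -1/3*160 = -160/3 ≈ -53.333)
m(t) = -160/3 - t
1/(Z(689, 128) + m(912)) = 1/((128 + 689) + (-160/3 - 1*912)) = 1/(817 + (-160/3 - 912)) = 1/(817 - 2896/3) = 1/(-445/3) = -3/445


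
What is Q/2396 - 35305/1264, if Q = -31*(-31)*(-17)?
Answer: -26310187/757136 ≈ -34.750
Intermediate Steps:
Q = -16337 (Q = 961*(-17) = -16337)
Q/2396 - 35305/1264 = -16337/2396 - 35305/1264 = -26310187/757136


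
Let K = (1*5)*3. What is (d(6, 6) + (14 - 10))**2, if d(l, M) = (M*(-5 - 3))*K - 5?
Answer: 519841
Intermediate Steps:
K = 15 (K = 5*3 = 15)
d(l, M) = -5 - 120*M (d(l, M) = (M*(-5 - 3))*15 - 5 = (M*(-8))*15 - 5 = -8*M*15 - 5 = -120*M - 5 = -5 - 120*M)
(d(6, 6) + (14 - 10))**2 = ((-5 - 120*6) + (14 - 10))**2 = ((-5 - 720) + 4)**2 = (-725 + 4)**2 = (-721)**2 = 519841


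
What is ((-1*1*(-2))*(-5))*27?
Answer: -270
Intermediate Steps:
((-1*1*(-2))*(-5))*27 = (-1*(-2)*(-5))*27 = (2*(-5))*27 = -10*27 = -270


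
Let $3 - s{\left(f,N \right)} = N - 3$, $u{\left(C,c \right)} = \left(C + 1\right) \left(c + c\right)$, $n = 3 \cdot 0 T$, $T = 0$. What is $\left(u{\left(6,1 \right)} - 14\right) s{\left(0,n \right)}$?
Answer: $0$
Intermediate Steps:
$n = 0$ ($n = 3 \cdot 0 \cdot 0 = 0 \cdot 0 = 0$)
$u{\left(C,c \right)} = 2 c \left(1 + C\right)$ ($u{\left(C,c \right)} = \left(1 + C\right) 2 c = 2 c \left(1 + C\right)$)
$s{\left(f,N \right)} = 6 - N$ ($s{\left(f,N \right)} = 3 - \left(N - 3\right) = 3 - \left(-3 + N\right) = 6 - N$)
$\left(u{\left(6,1 \right)} - 14\right) s{\left(0,n \right)} = \left(2 \cdot 1 \left(1 + 6\right) - 14\right) \left(6 - 0\right) = \left(2 \cdot 1 \cdot 7 - 14\right) \left(6 + 0\right) = \left(14 - 14\right) 6 = 0 \cdot 6 = 0$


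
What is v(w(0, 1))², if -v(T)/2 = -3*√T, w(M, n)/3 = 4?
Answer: 432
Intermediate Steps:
w(M, n) = 12 (w(M, n) = 3*4 = 12)
v(T) = 6*√T (v(T) = -(-6)*√T = 6*√T)
v(w(0, 1))² = (6*√12)² = (6*(2*√3))² = (12*√3)² = 432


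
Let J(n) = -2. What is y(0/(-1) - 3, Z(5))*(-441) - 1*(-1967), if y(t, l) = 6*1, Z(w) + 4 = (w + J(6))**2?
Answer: -679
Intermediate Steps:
Z(w) = -4 + (-2 + w)**2 (Z(w) = -4 + (w - 2)**2 = -4 + (-2 + w)**2)
y(t, l) = 6
y(0/(-1) - 3, Z(5))*(-441) - 1*(-1967) = 6*(-441) - 1*(-1967) = -2646 + 1967 = -679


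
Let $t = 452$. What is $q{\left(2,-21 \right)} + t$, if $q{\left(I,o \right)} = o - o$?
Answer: $452$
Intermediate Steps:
$q{\left(I,o \right)} = 0$
$q{\left(2,-21 \right)} + t = 0 + 452 = 452$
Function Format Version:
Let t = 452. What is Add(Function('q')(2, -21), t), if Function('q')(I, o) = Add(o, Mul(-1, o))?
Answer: 452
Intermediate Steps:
Function('q')(I, o) = 0
Add(Function('q')(2, -21), t) = Add(0, 452) = 452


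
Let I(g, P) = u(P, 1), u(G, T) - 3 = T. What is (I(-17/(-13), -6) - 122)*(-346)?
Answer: 40828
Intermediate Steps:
u(G, T) = 3 + T
I(g, P) = 4 (I(g, P) = 3 + 1 = 4)
(I(-17/(-13), -6) - 122)*(-346) = (4 - 122)*(-346) = -118*(-346) = 40828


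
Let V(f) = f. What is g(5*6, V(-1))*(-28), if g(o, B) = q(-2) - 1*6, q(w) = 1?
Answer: 140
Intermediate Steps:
g(o, B) = -5 (g(o, B) = 1 - 1*6 = 1 - 6 = -5)
g(5*6, V(-1))*(-28) = -5*(-28) = 140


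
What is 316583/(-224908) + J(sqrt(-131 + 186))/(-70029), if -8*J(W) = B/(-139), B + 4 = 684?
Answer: -3081647853253/2189261444148 ≈ -1.4076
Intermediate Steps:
B = 680 (B = -4 + 684 = 680)
J(W) = 85/139 (J(W) = -85/(-139) = -85*(-1)/139 = -1/8*(-680/139) = 85/139)
316583/(-224908) + J(sqrt(-131 + 186))/(-70029) = 316583/(-224908) + (85/139)/(-70029) = 316583*(-1/224908) + (85/139)*(-1/70029) = -316583/224908 - 85/9734031 = -3081647853253/2189261444148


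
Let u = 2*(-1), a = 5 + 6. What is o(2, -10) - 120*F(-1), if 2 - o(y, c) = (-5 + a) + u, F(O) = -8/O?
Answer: -962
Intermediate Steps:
a = 11
u = -2
o(y, c) = -2 (o(y, c) = 2 - ((-5 + 11) - 2) = 2 - (6 - 2) = 2 - 1*4 = 2 - 4 = -2)
o(2, -10) - 120*F(-1) = -2 - (-960)/(-1) = -2 - (-960)*(-1) = -2 - 120*8 = -2 - 960 = -962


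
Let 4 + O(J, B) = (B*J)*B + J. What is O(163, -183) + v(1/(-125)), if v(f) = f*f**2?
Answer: 10661847656249/1953125 ≈ 5.4589e+6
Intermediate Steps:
O(J, B) = -4 + J + J*B**2 (O(J, B) = -4 + ((B*J)*B + J) = -4 + (J*B**2 + J) = -4 + (J + J*B**2) = -4 + J + J*B**2)
v(f) = f**3
O(163, -183) + v(1/(-125)) = (-4 + 163 + 163*(-183)**2) + (1/(-125))**3 = (-4 + 163 + 163*33489) + (-1/125)**3 = (-4 + 163 + 5458707) - 1/1953125 = 5458866 - 1/1953125 = 10661847656249/1953125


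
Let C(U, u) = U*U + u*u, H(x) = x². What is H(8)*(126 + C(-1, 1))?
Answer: 8192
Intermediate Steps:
C(U, u) = U² + u²
H(8)*(126 + C(-1, 1)) = 8²*(126 + ((-1)² + 1²)) = 64*(126 + (1 + 1)) = 64*(126 + 2) = 64*128 = 8192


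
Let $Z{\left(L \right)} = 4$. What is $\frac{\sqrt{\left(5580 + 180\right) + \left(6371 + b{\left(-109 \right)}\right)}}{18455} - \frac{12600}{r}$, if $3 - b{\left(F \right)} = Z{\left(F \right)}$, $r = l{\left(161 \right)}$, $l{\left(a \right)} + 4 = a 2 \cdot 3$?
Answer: $- \frac{6300}{481} + \frac{\sqrt{12130}}{18455} \approx -13.092$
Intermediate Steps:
$l{\left(a \right)} = -4 + 6 a$ ($l{\left(a \right)} = -4 + a 2 \cdot 3 = -4 + 2 a 3 = -4 + 6 a$)
$r = 962$ ($r = -4 + 6 \cdot 161 = -4 + 966 = 962$)
$b{\left(F \right)} = -1$ ($b{\left(F \right)} = 3 - 4 = -1$)
$\frac{\sqrt{\left(5580 + 180\right) + \left(6371 + b{\left(-109 \right)}\right)}}{18455} - \frac{12600}{r} = \frac{\sqrt{\left(5580 + 180\right) + \left(6371 - 1\right)}}{18455} - \frac{12600}{962} = \sqrt{5760 + 6370} \cdot \frac{1}{18455} - \frac{6300}{481} = \sqrt{12130} \cdot \frac{1}{18455} - \frac{6300}{481} = \frac{\sqrt{12130}}{18455} - \frac{6300}{481} = - \frac{6300}{481} + \frac{\sqrt{12130}}{18455}$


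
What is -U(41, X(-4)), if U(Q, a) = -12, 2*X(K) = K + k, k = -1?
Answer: 12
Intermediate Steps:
X(K) = -½ + K/2 (X(K) = (K - 1)/2 = (-1 + K)/2 = -½ + K/2)
-U(41, X(-4)) = -1*(-12) = 12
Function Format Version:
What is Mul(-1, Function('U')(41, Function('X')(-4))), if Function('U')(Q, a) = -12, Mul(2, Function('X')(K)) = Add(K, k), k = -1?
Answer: 12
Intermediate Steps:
Function('X')(K) = Add(Rational(-1, 2), Mul(Rational(1, 2), K)) (Function('X')(K) = Mul(Rational(1, 2), Add(K, -1)) = Mul(Rational(1, 2), Add(-1, K)) = Add(Rational(-1, 2), Mul(Rational(1, 2), K)))
Mul(-1, Function('U')(41, Function('X')(-4))) = Mul(-1, -12) = 12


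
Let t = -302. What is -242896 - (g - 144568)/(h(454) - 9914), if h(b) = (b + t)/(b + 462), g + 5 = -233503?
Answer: -137881398883/567567 ≈ -2.4293e+5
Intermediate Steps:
g = -233508 (g = -5 - 233503 = -233508)
h(b) = (-302 + b)/(462 + b) (h(b) = (b - 302)/(b + 462) = (-302 + b)/(462 + b))
-242896 - (g - 144568)/(h(454) - 9914) = -242896 - (-233508 - 144568)/((-302 + 454)/(462 + 454) - 9914) = -242896 - (-378076)/(152/916 - 9914) = -242896 - (-378076)/((1/916)*152 - 9914) = -242896 - (-378076)/(38/229 - 9914) = -242896 - (-378076)/(-2270268/229) = -242896 - (-378076)*(-229)/2270268 = -242896 - 1*21644851/567567 = -242896 - 21644851/567567 = -137881398883/567567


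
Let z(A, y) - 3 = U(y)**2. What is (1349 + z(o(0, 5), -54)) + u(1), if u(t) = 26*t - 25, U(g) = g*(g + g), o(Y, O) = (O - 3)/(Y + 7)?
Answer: 34013577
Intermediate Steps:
o(Y, O) = (-3 + O)/(7 + Y)
U(g) = 2*g**2 (U(g) = g*(2*g) = 2*g**2)
z(A, y) = 3 + 4*y**4 (z(A, y) = 3 + (2*y**2)**2 = 3 + 4*y**4)
u(t) = -25 + 26*t
(1349 + z(o(0, 5), -54)) + u(1) = (1349 + (3 + 4*(-54)**4)) + (-25 + 26*1) = (1349 + (3 + 4*8503056)) + (-25 + 26) = (1349 + (3 + 34012224)) + 1 = (1349 + 34012227) + 1 = 34013576 + 1 = 34013577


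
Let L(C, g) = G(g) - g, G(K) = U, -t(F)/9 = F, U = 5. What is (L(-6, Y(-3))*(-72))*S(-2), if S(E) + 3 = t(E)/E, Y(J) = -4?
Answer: 7776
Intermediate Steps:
t(F) = -9*F
G(K) = 5
L(C, g) = 5 - g
S(E) = -12 (S(E) = -3 + (-9*E)/E = -3 - 9 = -12)
(L(-6, Y(-3))*(-72))*S(-2) = ((5 - 1*(-4))*(-72))*(-12) = ((5 + 4)*(-72))*(-12) = (9*(-72))*(-12) = -648*(-12) = 7776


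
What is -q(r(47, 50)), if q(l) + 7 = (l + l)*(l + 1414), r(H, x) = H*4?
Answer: -602345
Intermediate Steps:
r(H, x) = 4*H
q(l) = -7 + 2*l*(1414 + l) (q(l) = -7 + (l + l)*(l + 1414) = -7 + (2*l)*(1414 + l) = -7 + 2*l*(1414 + l))
-q(r(47, 50)) = -(-7 + 2*(4*47)² + 2828*(4*47)) = -(-7 + 2*188² + 2828*188) = -(-7 + 2*35344 + 531664) = -(-7 + 70688 + 531664) = -1*602345 = -602345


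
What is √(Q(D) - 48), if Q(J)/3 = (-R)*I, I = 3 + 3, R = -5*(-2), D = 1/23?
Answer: 2*I*√57 ≈ 15.1*I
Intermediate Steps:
D = 1/23 ≈ 0.043478
R = 10
I = 6
Q(J) = -180 (Q(J) = 3*(-1*10*6) = 3*(-10*6) = 3*(-60) = -180)
√(Q(D) - 48) = √(-180 - 48) = √(-228) = 2*I*√57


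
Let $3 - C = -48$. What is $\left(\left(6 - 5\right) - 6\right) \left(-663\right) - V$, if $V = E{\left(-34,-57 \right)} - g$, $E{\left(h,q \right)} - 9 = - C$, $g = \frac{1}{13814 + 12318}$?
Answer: $\frac{87725125}{26132} \approx 3357.0$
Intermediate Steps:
$C = 51$ ($C = 3 - -48 = 3 + 48 = 51$)
$g = \frac{1}{26132} \approx 3.8267 \cdot 10^{-5}$
$E{\left(h,q \right)} = -42$ ($E{\left(h,q \right)} = 9 - 51 = -42$)
$V = - \frac{1097545}{26132}$ ($V = -42 - \frac{1}{26132} = - \frac{1097545}{26132} \approx -42.0$)
$\left(\left(6 - 5\right) - 6\right) \left(-663\right) - V = \left(\left(6 - 5\right) - 6\right) \left(-663\right) - - \frac{1097545}{26132} = \left(1 - 6\right) \left(-663\right) + \frac{1097545}{26132} = \left(-5\right) \left(-663\right) + \frac{1097545}{26132} = 3315 + \frac{1097545}{26132} = \frac{87725125}{26132}$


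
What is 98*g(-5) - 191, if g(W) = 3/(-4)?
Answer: -529/2 ≈ -264.50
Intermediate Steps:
g(W) = -¾ (g(W) = 3*(-¼) = -¾)
98*g(-5) - 191 = 98*(-¾) - 191 = -147/2 - 191 = -529/2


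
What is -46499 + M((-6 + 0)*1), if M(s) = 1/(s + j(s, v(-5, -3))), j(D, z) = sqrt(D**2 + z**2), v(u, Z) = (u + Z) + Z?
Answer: -5626373/121 + sqrt(157)/121 ≈ -46499.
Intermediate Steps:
v(u, Z) = u + 2*Z (v(u, Z) = (Z + u) + Z = u + 2*Z)
M(s) = 1/(s + sqrt(121 + s**2)) (M(s) = 1/(s + sqrt(s**2 + (-5 + 2*(-3))**2)) = 1/(s + sqrt(s**2 + (-5 - 6)**2)) = 1/(s + sqrt(s**2 + (-11)**2)) = 1/(s + sqrt(s**2 + 121)) = 1/(s + sqrt(121 + s**2)))
-46499 + M((-6 + 0)*1) = -46499 + 1/((-6 + 0)*1 + sqrt(121 + ((-6 + 0)*1)**2)) = -46499 + 1/(-6*1 + sqrt(121 + (-6*1)**2)) = -46499 + 1/(-6 + sqrt(121 + (-6)**2)) = -46499 + 1/(-6 + sqrt(121 + 36)) = -46499 + 1/(-6 + sqrt(157))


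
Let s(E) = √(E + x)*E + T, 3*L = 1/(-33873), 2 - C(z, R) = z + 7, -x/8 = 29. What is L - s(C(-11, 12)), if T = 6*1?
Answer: -609715/101619 - 6*I*√226 ≈ -6.0 - 90.2*I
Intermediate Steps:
x = -232 (x = -8*29 = -232)
C(z, R) = -5 - z (C(z, R) = 2 - (z + 7) = 2 - (7 + z) = 2 + (-7 - z) = -5 - z)
T = 6
L = -1/101619 (L = (⅓)/(-33873) = (⅓)*(-1/33873) = -1/101619 ≈ -9.8407e-6)
s(E) = 6 + E*√(-232 + E) (s(E) = √(E - 232)*E + 6 = √(-232 + E)*E + 6 = E*√(-232 + E) + 6 = 6 + E*√(-232 + E))
L - s(C(-11, 12)) = -1/101619 - (6 + (-5 - 1*(-11))*√(-232 + (-5 - 1*(-11)))) = -1/101619 - (6 + (-5 + 11)*√(-232 + (-5 + 11))) = -1/101619 - (6 + 6*√(-232 + 6)) = -1/101619 - (6 + 6*√(-226)) = -1/101619 - (6 + 6*(I*√226)) = -1/101619 - (6 + 6*I*√226) = -1/101619 + (-6 - 6*I*√226) = -609715/101619 - 6*I*√226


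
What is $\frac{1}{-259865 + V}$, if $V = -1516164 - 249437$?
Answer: $- \frac{1}{2025466} \approx -4.9371 \cdot 10^{-7}$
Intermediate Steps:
$V = -1765601$ ($V = -1516164 - 249437 = -1765601$)
$\frac{1}{-259865 + V} = \frac{1}{-259865 - 1765601} = \frac{1}{-2025466} = - \frac{1}{2025466}$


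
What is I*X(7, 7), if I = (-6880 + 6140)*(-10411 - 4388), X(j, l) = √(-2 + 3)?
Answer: 10951260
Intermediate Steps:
X(j, l) = 1 (X(j, l) = √1 = 1)
I = 10951260 (I = -740*(-14799) = 10951260)
I*X(7, 7) = 10951260*1 = 10951260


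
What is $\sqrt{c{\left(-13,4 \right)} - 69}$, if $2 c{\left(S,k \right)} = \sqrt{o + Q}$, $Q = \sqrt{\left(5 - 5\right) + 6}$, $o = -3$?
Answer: $\frac{\sqrt{-276 + 2 \sqrt{-3 + \sqrt{6}}}}{2} \approx 0.02233 + 8.3067 i$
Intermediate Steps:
$Q = \sqrt{6}$ ($Q = \sqrt{0 + 6} = \sqrt{6} \approx 2.4495$)
$c{\left(S,k \right)} = \frac{\sqrt{-3 + \sqrt{6}}}{2}$
$\sqrt{c{\left(-13,4 \right)} - 69} = \sqrt{\frac{\sqrt{-3 + \sqrt{6}}}{2} - 69} = \sqrt{-69 + \frac{\sqrt{-3 + \sqrt{6}}}{2}}$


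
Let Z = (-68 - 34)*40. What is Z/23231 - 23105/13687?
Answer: -592595215/317962697 ≈ -1.8637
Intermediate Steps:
Z = -4080 (Z = -102*40 = -4080)
Z/23231 - 23105/13687 = -4080/23231 - 23105/13687 = -592595215/317962697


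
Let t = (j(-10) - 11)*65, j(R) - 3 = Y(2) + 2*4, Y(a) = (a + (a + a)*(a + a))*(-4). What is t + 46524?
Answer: 41844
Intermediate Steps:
Y(a) = -16*a² - 4*a (Y(a) = (a + (2*a)*(2*a))*(-4) = (a + 4*a²)*(-4) = -16*a² - 4*a)
j(R) = -61 (j(R) = 3 + (-4*2*(1 + 4*2) + 2*4) = 3 + (-4*2*(1 + 8) + 8) = 3 + (-4*2*9 + 8) = 3 + (-72 + 8) = 3 - 64 = -61)
t = -4680 (t = (-61 - 11)*65 = -72*65 = -4680)
t + 46524 = -4680 + 46524 = 41844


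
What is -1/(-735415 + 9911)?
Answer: 1/725504 ≈ 1.3784e-6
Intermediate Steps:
-1/(-735415 + 9911) = -1/(-725504) = -1*(-1/725504) = 1/725504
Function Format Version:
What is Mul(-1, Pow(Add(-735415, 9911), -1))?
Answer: Rational(1, 725504) ≈ 1.3784e-6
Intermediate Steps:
Mul(-1, Pow(Add(-735415, 9911), -1)) = Mul(-1, Pow(-725504, -1)) = Mul(-1, Rational(-1, 725504)) = Rational(1, 725504)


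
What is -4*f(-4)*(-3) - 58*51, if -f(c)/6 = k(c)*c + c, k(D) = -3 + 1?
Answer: -3246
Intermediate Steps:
k(D) = -2
f(c) = 6*c (f(c) = -6*(-2*c + c) = -(-6)*c = 6*c)
-4*f(-4)*(-3) - 58*51 = -24*(-4)*(-3) - 58*51 = -4*(-24)*(-3) - 2958 = 96*(-3) - 2958 = -288 - 2958 = -3246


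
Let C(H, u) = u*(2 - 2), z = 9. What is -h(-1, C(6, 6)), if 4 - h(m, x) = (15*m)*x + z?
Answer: 5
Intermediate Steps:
C(H, u) = 0 (C(H, u) = u*0 = 0)
h(m, x) = -5 - 15*m*x (h(m, x) = 4 - ((15*m)*x + 9) = 4 - (15*m*x + 9) = 4 - (9 + 15*m*x) = 4 + (-9 - 15*m*x) = -5 - 15*m*x)
-h(-1, C(6, 6)) = -(-5 - 15*(-1)*0) = -(-5 + 0) = -1*(-5) = 5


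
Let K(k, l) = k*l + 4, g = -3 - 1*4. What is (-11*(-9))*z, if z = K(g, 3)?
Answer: -1683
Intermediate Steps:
g = -7 (g = -3 - 4 = -7)
K(k, l) = 4 + k*l
z = -17 (z = 4 - 7*3 = 4 - 21 = -17)
(-11*(-9))*z = -11*(-9)*(-17) = 99*(-17) = -1683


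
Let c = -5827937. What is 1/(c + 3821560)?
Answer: -1/2006377 ≈ -4.9841e-7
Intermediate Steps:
1/(c + 3821560) = 1/(-5827937 + 3821560) = 1/(-2006377) = -1/2006377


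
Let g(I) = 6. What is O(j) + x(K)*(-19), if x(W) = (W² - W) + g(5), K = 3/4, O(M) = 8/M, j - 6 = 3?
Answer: -15775/144 ≈ -109.55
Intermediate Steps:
j = 9 (j = 6 + 3 = 9)
K = ¾ (K = 3*(¼) = ¾ ≈ 0.75000)
x(W) = 6 + W² - W (x(W) = (W² - W) + 6 = 6 + W² - W)
O(j) + x(K)*(-19) = 8/9 + (6 + (¾)² - 1*¾)*(-19) = 8*(⅑) + (6 + 9/16 - ¾)*(-19) = 8/9 + (93/16)*(-19) = 8/9 - 1767/16 = -15775/144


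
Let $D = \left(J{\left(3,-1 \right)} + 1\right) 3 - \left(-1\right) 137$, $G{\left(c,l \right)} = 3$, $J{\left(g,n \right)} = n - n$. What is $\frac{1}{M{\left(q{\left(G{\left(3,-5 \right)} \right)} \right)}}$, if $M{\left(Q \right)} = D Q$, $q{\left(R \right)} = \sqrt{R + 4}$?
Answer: $\frac{\sqrt{7}}{980} \approx 0.0026997$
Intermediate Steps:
$J{\left(g,n \right)} = 0$
$q{\left(R \right)} = \sqrt{4 + R}$
$D = 140$ ($D = \left(0 + 1\right) 3 - \left(-1\right) 137 = 1 \cdot 3 - -137 = 3 + 137 = 140$)
$M{\left(Q \right)} = 140 Q$
$\frac{1}{M{\left(q{\left(G{\left(3,-5 \right)} \right)} \right)}} = \frac{1}{140 \sqrt{4 + 3}} = \frac{1}{140 \sqrt{7}} = \frac{\sqrt{7}}{980}$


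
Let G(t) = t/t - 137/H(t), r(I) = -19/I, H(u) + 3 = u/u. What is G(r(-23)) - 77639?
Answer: -155139/2 ≈ -77570.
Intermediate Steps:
H(u) = -2 (H(u) = -3 + u/u = -3 + 1 = -2)
G(t) = 139/2 (G(t) = t/t - 137/(-2) = 1 - 137*(-½) = 1 + 137/2 = 139/2)
G(r(-23)) - 77639 = 139/2 - 77639 = -155139/2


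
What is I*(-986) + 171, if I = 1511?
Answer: -1489675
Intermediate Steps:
I*(-986) + 171 = 1511*(-986) + 171 = -1489846 + 171 = -1489675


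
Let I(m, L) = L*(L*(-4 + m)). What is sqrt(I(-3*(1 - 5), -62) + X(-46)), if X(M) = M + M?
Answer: 2*sqrt(7665) ≈ 175.10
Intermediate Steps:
X(M) = 2*M
I(m, L) = L**2*(-4 + m)
sqrt(I(-3*(1 - 5), -62) + X(-46)) = sqrt((-62)**2*(-4 - 3*(1 - 5)) + 2*(-46)) = sqrt(3844*(-4 - 3*(-4)) - 92) = sqrt(3844*(-4 + 12) - 92) = sqrt(3844*8 - 92) = sqrt(30752 - 92) = sqrt(30660) = 2*sqrt(7665)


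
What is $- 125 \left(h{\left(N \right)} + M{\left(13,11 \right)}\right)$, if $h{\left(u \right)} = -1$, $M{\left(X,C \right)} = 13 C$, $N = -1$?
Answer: $-17750$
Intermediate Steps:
$- 125 \left(h{\left(N \right)} + M{\left(13,11 \right)}\right) = - 125 \left(-1 + 13 \cdot 11\right) = - 125 \left(-1 + 143\right) = \left(-125\right) 142 = -17750$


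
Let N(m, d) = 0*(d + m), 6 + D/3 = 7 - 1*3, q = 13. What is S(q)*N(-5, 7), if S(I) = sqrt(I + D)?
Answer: 0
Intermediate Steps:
D = -6 (D = -18 + 3*(7 - 1*3) = -18 + 3*(7 - 3) = -18 + 3*4 = -18 + 12 = -6)
S(I) = sqrt(-6 + I) (S(I) = sqrt(I - 6) = sqrt(-6 + I))
N(m, d) = 0
S(q)*N(-5, 7) = sqrt(-6 + 13)*0 = sqrt(7)*0 = 0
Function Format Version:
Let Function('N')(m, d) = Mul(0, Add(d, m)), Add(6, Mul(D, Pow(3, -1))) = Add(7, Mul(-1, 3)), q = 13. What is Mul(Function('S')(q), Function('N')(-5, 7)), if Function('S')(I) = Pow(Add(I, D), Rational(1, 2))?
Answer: 0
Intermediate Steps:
D = -6 (D = Add(-18, Mul(3, Add(7, Mul(-1, 3)))) = Add(-18, Mul(3, Add(7, -3))) = Add(-18, Mul(3, 4)) = Add(-18, 12) = -6)
Function('S')(I) = Pow(Add(-6, I), Rational(1, 2)) (Function('S')(I) = Pow(Add(I, -6), Rational(1, 2)) = Pow(Add(-6, I), Rational(1, 2)))
Function('N')(m, d) = 0
Mul(Function('S')(q), Function('N')(-5, 7)) = Mul(Pow(Add(-6, 13), Rational(1, 2)), 0) = Mul(Pow(7, Rational(1, 2)), 0) = 0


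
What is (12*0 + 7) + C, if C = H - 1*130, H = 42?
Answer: -81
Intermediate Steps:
C = -88 (C = 42 - 1*130 = 42 - 130 = -88)
(12*0 + 7) + C = (12*0 + 7) - 88 = (0 + 7) - 88 = 7 - 88 = -81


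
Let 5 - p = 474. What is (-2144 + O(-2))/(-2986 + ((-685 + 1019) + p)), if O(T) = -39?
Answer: 2183/3121 ≈ 0.69946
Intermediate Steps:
p = -469 (p = 5 - 1*474 = 5 - 474 = -469)
(-2144 + O(-2))/(-2986 + ((-685 + 1019) + p)) = (-2144 - 39)/(-2986 + ((-685 + 1019) - 469)) = -2183/(-2986 + (334 - 469)) = -2183/(-2986 - 135) = -2183/(-3121) = -2183*(-1/3121) = 2183/3121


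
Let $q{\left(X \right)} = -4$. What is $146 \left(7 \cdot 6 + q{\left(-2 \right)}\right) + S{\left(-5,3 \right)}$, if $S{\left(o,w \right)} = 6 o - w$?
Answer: $5515$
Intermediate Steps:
$S{\left(o,w \right)} = - w + 6 o$
$146 \left(7 \cdot 6 + q{\left(-2 \right)}\right) + S{\left(-5,3 \right)} = 146 \left(7 \cdot 6 - 4\right) + \left(\left(-1\right) 3 + 6 \left(-5\right)\right) = 146 \left(42 - 4\right) - 33 = 146 \cdot 38 - 33 = 5548 - 33 = 5515$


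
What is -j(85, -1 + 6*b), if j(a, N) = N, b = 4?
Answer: -23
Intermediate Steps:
-j(85, -1 + 6*b) = -(-1 + 6*4) = -(-1 + 24) = -1*23 = -23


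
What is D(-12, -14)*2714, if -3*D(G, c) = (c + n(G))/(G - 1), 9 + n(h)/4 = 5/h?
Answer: -420670/117 ≈ -3595.5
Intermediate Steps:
n(h) = -36 + 20/h (n(h) = -36 + 4*(5/h) = -36 + 20/h)
D(G, c) = -(-36 + c + 20/G)/(3*(-1 + G)) (D(G, c) = -(c + (-36 + 20/G))/(3*(G - 1)) = -(-36 + c + 20/G)/(3*(-1 + G)))
D(-12, -14)*2714 = ((⅓)*(-20 - 1*(-12)*(-36 - 14))/(-12*(-1 - 12)))*2714 = ((⅓)*(-1/12)*(-20 - 1*(-12)*(-50))/(-13))*2714 = ((⅓)*(-1/12)*(-1/13)*(-20 - 600))*2714 = ((⅓)*(-1/12)*(-1/13)*(-620))*2714 = -155/117*2714 = -420670/117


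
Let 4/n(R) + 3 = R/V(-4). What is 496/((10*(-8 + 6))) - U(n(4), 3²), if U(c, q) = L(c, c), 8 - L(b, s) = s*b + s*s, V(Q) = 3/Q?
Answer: -20212/625 ≈ -32.339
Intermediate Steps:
L(b, s) = 8 - s² - b*s (L(b, s) = 8 - (s*b + s*s) = 8 - (b*s + s²) = 8 - (s² + b*s) = 8 + (-s² - b*s) = 8 - s² - b*s)
n(R) = 4/(-3 - 4*R/3) (n(R) = 4/(-3 + R/((3/(-4)))) = 4/(-3 + R/((3*(-¼)))) = 4/(-3 + R/(-¾)) = 4/(-3 + R*(-4/3)) = 4/(-3 - 4*R/3))
U(c, q) = 8 - 2*c² (U(c, q) = 8 - c² - c*c = 8 - c² - c² = 8 - 2*c²)
496/((10*(-8 + 6))) - U(n(4), 3²) = 496/((10*(-8 + 6))) - (8 - 2*144/(9 + 4*4)²) = 496/((10*(-2))) - (8 - 2*144/(9 + 16)²) = 496/(-20) - (8 - 2*(-12/25)²) = 496*(-1/20) - (8 - 2*(-12*1/25)²) = -124/5 - (8 - 2*(-12/25)²) = -124/5 - (8 - 2*144/625) = -124/5 - (8 - 288/625) = -124/5 - 1*4712/625 = -124/5 - 4712/625 = -20212/625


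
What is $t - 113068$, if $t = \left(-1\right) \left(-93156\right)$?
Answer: $-19912$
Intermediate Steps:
$t = 93156$
$t - 113068 = 93156 - 113068 = -19912$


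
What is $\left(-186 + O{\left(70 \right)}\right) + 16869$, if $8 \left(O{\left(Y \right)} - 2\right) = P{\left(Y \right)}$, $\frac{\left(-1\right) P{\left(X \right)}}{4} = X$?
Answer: $16650$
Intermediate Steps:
$P{\left(X \right)} = - 4 X$
$O{\left(Y \right)} = 2 - \frac{Y}{2}$ ($O{\left(Y \right)} = 2 + \frac{\left(-4\right) Y}{8} = 2 - \frac{Y}{2}$)
$\left(-186 + O{\left(70 \right)}\right) + 16869 = \left(-186 + \left(2 - 35\right)\right) + 16869 = \left(-186 - 33\right) + 16869 = -219 + 16869 = 16650$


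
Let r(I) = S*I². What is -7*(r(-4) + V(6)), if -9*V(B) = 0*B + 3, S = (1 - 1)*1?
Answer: 7/3 ≈ 2.3333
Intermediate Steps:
S = 0 (S = 0*1 = 0)
V(B) = -⅓ (V(B) = -(0*B + 3)/9 = -(0 + 3)/9 = -⅑*3 = -⅓)
r(I) = 0 (r(I) = 0*I² = 0)
-7*(r(-4) + V(6)) = -7*(0 - ⅓) = -7*(-⅓) = 7/3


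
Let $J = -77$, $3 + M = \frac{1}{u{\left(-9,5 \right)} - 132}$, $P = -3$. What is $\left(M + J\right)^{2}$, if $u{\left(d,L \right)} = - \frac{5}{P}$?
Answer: $\frac{978626089}{152881} \approx 6401.2$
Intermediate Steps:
$u{\left(d,L \right)} = \frac{5}{3}$ ($u{\left(d,L \right)} = - \frac{5}{-3} = \left(-5\right) \left(- \frac{1}{3}\right) = \frac{5}{3}$)
$M = - \frac{1176}{391}$ ($M = -3 + \frac{1}{\frac{5}{3} - 132} = -3 + \frac{1}{- \frac{391}{3}} = -3 - \frac{3}{391} = - \frac{1176}{391} \approx -3.0077$)
$\left(M + J\right)^{2} = \left(- \frac{1176}{391} - 77\right)^{2} = \left(- \frac{31283}{391}\right)^{2} = \frac{978626089}{152881}$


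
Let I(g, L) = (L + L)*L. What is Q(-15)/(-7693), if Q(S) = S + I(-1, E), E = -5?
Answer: -5/1099 ≈ -0.0045496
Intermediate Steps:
I(g, L) = 2*L² (I(g, L) = (2*L)*L = 2*L²)
Q(S) = 50 + S (Q(S) = S + 2*(-5)² = S + 2*25 = S + 50 = 50 + S)
Q(-15)/(-7693) = (50 - 15)/(-7693) = 35*(-1/7693) = -5/1099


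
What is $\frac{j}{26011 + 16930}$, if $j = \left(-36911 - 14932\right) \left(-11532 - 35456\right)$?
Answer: $\frac{2435998884}{42941} \approx 56729.0$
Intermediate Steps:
$j = 2435998884$ ($j = \left(-51843\right) \left(-46988\right) = 2435998884$)
$\frac{j}{26011 + 16930} = \frac{2435998884}{26011 + 16930} = \frac{2435998884}{42941}$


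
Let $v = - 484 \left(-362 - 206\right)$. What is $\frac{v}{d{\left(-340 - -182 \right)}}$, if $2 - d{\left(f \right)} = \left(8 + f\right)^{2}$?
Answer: $- \frac{137456}{11249} \approx -12.219$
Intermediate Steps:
$d{\left(f \right)} = 2 - \left(8 + f\right)^{2}$
$v = 274912$ ($v = \left(-484\right) \left(-568\right) = 274912$)
$\frac{v}{d{\left(-340 - -182 \right)}} = \frac{274912}{2 - \left(8 - 158\right)^{2}} = \frac{274912}{2 - \left(-150\right)^{2}} = \frac{274912}{2 - 22500} = \frac{274912}{-22498} = 274912 \left(- \frac{1}{22498}\right) = - \frac{137456}{11249}$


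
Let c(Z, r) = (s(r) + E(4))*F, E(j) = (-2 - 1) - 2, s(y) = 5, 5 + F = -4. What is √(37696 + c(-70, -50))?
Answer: 8*√589 ≈ 194.15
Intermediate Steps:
F = -9 (F = -5 - 4 = -9)
E(j) = -5 (E(j) = -3 - 2 = -5)
c(Z, r) = 0 (c(Z, r) = (5 - 5)*(-9) = 0*(-9) = 0)
√(37696 + c(-70, -50)) = √(37696 + 0) = √37696 = 8*√589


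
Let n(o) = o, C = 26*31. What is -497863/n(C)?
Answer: -497863/806 ≈ -617.70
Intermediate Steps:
C = 806
-497863/n(C) = -497863/806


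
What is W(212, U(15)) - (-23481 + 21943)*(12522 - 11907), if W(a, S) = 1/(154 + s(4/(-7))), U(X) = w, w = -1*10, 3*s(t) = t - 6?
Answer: 3015433581/3188 ≈ 9.4587e+5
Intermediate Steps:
s(t) = -2 + t/3 (s(t) = (t - 6)/3 = (-6 + t)/3 = -2 + t/3)
w = -10
U(X) = -10
W(a, S) = 21/3188 (W(a, S) = 1/(154 + (-2 + (4/(-7))/3)) = 1/(154 + (-2 + (4*(-⅐))/3)) = 1/(154 + (-2 + (⅓)*(-4/7))) = 1/(154 + (-2 - 4/21)) = 1/(154 - 46/21) = 1/(3188/21) = 21/3188)
W(212, U(15)) - (-23481 + 21943)*(12522 - 11907) = 21/3188 - (-23481 + 21943)*(12522 - 11907) = 21/3188 - (-1538)*615 = 21/3188 - 1*(-945870) = 21/3188 + 945870 = 3015433581/3188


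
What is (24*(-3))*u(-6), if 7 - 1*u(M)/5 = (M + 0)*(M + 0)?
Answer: 10440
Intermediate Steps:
u(M) = 35 - 5*M**2 (u(M) = 35 - 5*(M + 0)*(M + 0) = 35 - 5*M*M = 35 - 5*M**2)
(24*(-3))*u(-6) = (24*(-3))*(35 - 5*(-6)**2) = -72*(35 - 5*36) = -72*(35 - 180) = -72*(-145) = 10440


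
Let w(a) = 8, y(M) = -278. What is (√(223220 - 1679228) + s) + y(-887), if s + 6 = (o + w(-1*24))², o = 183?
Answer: 36197 + 2*I*√364002 ≈ 36197.0 + 1206.7*I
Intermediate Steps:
s = 36475 (s = -6 + (183 + 8)² = -6 + 191² = -6 + 36481 = 36475)
(√(223220 - 1679228) + s) + y(-887) = (√(223220 - 1679228) + 36475) - 278 = (√(-1456008) + 36475) - 278 = (2*I*√364002 + 36475) - 278 = (36475 + 2*I*√364002) - 278 = 36197 + 2*I*√364002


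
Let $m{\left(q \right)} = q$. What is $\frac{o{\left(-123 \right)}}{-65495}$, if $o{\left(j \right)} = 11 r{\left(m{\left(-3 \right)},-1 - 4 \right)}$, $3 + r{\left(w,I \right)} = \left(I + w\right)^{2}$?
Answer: $- \frac{671}{65495} \approx -0.010245$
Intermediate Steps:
$r{\left(w,I \right)} = -3 + \left(I + w\right)^{2}$
$o{\left(j \right)} = 671$ ($o{\left(j \right)} = 11 \left(-3 + \left(\left(-1 - 4\right) - 3\right)^{2}\right) = 11 \left(-3 + \left(-5 - 3\right)^{2}\right) = 11 \left(-3 + \left(-8\right)^{2}\right) = 11 \left(-3 + 64\right) = 11 \cdot 61 = 671$)
$\frac{o{\left(-123 \right)}}{-65495} = \frac{671}{-65495} = 671 \left(- \frac{1}{65495}\right) = - \frac{671}{65495}$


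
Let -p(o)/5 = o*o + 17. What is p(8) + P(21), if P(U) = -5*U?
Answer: -510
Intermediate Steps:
p(o) = -85 - 5*o² (p(o) = -5*(o*o + 17) = -5*(o² + 17) = -5*(17 + o²) = -85 - 5*o²)
p(8) + P(21) = (-85 - 5*8²) - 5*21 = (-85 - 5*64) - 105 = (-85 - 320) - 105 = -405 - 105 = -510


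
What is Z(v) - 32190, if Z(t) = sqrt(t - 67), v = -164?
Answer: -32190 + I*sqrt(231) ≈ -32190.0 + 15.199*I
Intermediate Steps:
Z(t) = sqrt(-67 + t)
Z(v) - 32190 = sqrt(-67 - 164) - 32190 = sqrt(-231) - 32190 = I*sqrt(231) - 32190 = -32190 + I*sqrt(231)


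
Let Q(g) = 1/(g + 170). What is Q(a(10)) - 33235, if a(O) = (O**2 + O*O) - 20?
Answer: -11632249/350 ≈ -33235.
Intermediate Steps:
a(O) = -20 + 2*O**2 (a(O) = (O**2 + O**2) - 20 = 2*O**2 - 20 = -20 + 2*O**2)
Q(g) = 1/(170 + g)
Q(a(10)) - 33235 = 1/(170 + (-20 + 2*10**2)) - 33235 = 1/(170 + (-20 + 2*100)) - 33235 = 1/(170 + (-20 + 200)) - 33235 = 1/(170 + 180) - 33235 = 1/350 - 33235 = -11632249/350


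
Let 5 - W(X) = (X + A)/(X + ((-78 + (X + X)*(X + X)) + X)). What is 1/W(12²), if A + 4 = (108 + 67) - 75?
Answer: 13859/69255 ≈ 0.20012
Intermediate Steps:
A = 96 (A = -4 + ((108 + 67) - 75) = -4 + (175 - 75) = -4 + 100 = 96)
W(X) = 5 - (96 + X)/(-78 + 2*X + 4*X²) (W(X) = 5 - (X + 96)/(X + ((-78 + (X + X)*(X + X)) + X)) = 5 - (96 + X)/(X + ((-78 + (2*X)*(2*X)) + X)) = 5 - (96 + X)/(X + ((-78 + 4*X²) + X)) = 5 - (96 + X)/(X + (-78 + X + 4*X²)) = 5 - (96 + X)/(-78 + 2*X + 4*X²))
1/W(12²) = 1/((-486 + 9*12² + 20*(12²)²)/(2*(-39 + 12² + 2*(12²)²))) = 1/((-486 + 9*144 + 20*144²)/(2*(-39 + 144 + 2*144²))) = 1/((-486 + 1296 + 20*20736)/(2*(-39 + 144 + 2*20736))) = 1/((-486 + 1296 + 414720)/(2*(-39 + 144 + 41472))) = 1/((½)*415530/41577) = 1/((½)*(1/41577)*415530) = 1/(69255/13859) = 13859/69255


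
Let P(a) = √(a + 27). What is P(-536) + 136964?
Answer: 136964 + I*√509 ≈ 1.3696e+5 + 22.561*I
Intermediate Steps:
P(a) = √(27 + a)
P(-536) + 136964 = √(27 - 536) + 136964 = √(-509) + 136964 = I*√509 + 136964 = 136964 + I*√509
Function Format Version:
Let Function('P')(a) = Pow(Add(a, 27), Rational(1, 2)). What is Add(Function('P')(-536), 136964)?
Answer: Add(136964, Mul(I, Pow(509, Rational(1, 2)))) ≈ Add(1.3696e+5, Mul(22.561, I))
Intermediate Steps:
Function('P')(a) = Pow(Add(27, a), Rational(1, 2))
Add(Function('P')(-536), 136964) = Add(Pow(Add(27, -536), Rational(1, 2)), 136964) = Add(Pow(-509, Rational(1, 2)), 136964) = Add(Mul(I, Pow(509, Rational(1, 2))), 136964) = Add(136964, Mul(I, Pow(509, Rational(1, 2))))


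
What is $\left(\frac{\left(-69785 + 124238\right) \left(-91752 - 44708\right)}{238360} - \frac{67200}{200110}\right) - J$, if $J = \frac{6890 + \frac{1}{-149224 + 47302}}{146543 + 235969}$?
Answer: $- \frac{144928537504027941575879}{4648953248218727136} \approx -31174.0$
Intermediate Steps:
$J = \frac{702242579}{38986388064}$ ($J = \frac{6890 + \frac{1}{-101922}}{382512} = \left(6890 - \frac{1}{101922}\right) \frac{1}{382512} = \frac{702242579}{101922} \cdot \frac{1}{382512} = \frac{702242579}{38986388064} \approx 0.018012$)
$\left(\frac{\left(-69785 + 124238\right) \left(-91752 - 44708\right)}{238360} - \frac{67200}{200110}\right) - J = \left(\frac{\left(-69785 + 124238\right) \left(-91752 - 44708\right)}{238360} - \frac{67200}{200110}\right) - \frac{702242579}{38986388064} = \left(54453 \left(-136460\right) \frac{1}{238360} - \frac{6720}{20011}\right) - \frac{702242579}{38986388064} = \left(\left(-7430656380\right) \frac{1}{238360} - \frac{6720}{20011}\right) - \frac{702242579}{38986388064} = \left(- \frac{371532819}{11918} - \frac{6720}{20011}\right) - \frac{702242579}{38986388064} = - \frac{7434823329969}{238491098} - \frac{702242579}{38986388064} = - \frac{144928537504027941575879}{4648953248218727136}$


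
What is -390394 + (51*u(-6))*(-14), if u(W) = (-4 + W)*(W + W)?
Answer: -476074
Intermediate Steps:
u(W) = 2*W*(-4 + W) (u(W) = (-4 + W)*(2*W) = 2*W*(-4 + W))
-390394 + (51*u(-6))*(-14) = -390394 + (51*(2*(-6)*(-4 - 6)))*(-14) = -390394 + (51*(2*(-6)*(-10)))*(-14) = -390394 + (51*120)*(-14) = -390394 + 6120*(-14) = -390394 - 85680 = -476074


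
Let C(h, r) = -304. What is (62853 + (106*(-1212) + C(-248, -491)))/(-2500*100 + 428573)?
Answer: -65923/178573 ≈ -0.36917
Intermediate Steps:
(62853 + (106*(-1212) + C(-248, -491)))/(-2500*100 + 428573) = (62853 + (106*(-1212) - 304))/(-2500*100 + 428573) = (62853 + (-128472 - 304))/(-250000 + 428573) = (62853 - 128776)/178573 = -65923*1/178573 = -65923/178573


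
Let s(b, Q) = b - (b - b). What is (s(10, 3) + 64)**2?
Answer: 5476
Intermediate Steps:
s(b, Q) = b (s(b, Q) = b - 1*0 = b + 0 = b)
(s(10, 3) + 64)**2 = (10 + 64)**2 = 74**2 = 5476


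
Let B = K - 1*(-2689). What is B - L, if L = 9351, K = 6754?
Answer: 92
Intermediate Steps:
B = 9443 (B = 6754 - 1*(-2689) = 6754 + 2689 = 9443)
B - L = 9443 - 1*9351 = 9443 - 9351 = 92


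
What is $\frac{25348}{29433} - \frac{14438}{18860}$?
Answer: $\frac{26554813}{277553190} \approx 0.095675$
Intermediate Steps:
$\frac{25348}{29433} - \frac{14438}{18860} = 25348 \cdot \frac{1}{29433} - \frac{7219}{9430} = \frac{25348}{29433} - \frac{7219}{9430} = \frac{26554813}{277553190}$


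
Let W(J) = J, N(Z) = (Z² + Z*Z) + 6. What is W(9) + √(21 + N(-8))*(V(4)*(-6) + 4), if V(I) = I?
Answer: 9 - 20*√155 ≈ -240.00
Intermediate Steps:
N(Z) = 6 + 2*Z² (N(Z) = (Z² + Z²) + 6 = 2*Z² + 6 = 6 + 2*Z²)
W(9) + √(21 + N(-8))*(V(4)*(-6) + 4) = 9 + √(21 + (6 + 2*(-8)²))*(4*(-6) + 4) = 9 + √(21 + (6 + 2*64))*(-24 + 4) = 9 + √(21 + (6 + 128))*(-20) = 9 + √(21 + 134)*(-20) = 9 + √155*(-20) = 9 - 20*√155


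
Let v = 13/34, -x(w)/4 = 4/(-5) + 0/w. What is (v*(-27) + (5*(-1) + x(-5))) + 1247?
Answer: 209929/170 ≈ 1234.9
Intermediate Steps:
x(w) = 16/5 (x(w) = -4*(4/(-5) + 0/w) = -4*(4*(-⅕) + 0) = -4*(-⅘ + 0) = -4*(-⅘) = 16/5)
v = 13/34 (v = 13*(1/34) = 13/34 ≈ 0.38235)
(v*(-27) + (5*(-1) + x(-5))) + 1247 = ((13/34)*(-27) + (5*(-1) + 16/5)) + 1247 = (-351/34 + (-5 + 16/5)) + 1247 = (-351/34 - 9/5) + 1247 = -2061/170 + 1247 = 209929/170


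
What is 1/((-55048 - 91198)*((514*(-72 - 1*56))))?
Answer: 1/9621816832 ≈ 1.0393e-10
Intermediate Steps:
1/((-55048 - 91198)*((514*(-72 - 1*56)))) = 1/((-146246)*((514*(-72 - 56)))) = -1/(146246*(514*(-128))) = -1/146246/(-65792) = -1/146246*(-1/65792) = 1/9621816832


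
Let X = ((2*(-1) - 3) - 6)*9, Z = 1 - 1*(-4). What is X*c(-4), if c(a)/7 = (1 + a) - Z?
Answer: 5544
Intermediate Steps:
Z = 5 (Z = 1 + 4 = 5)
X = -99 (X = ((-2 - 3) - 6)*9 = (-5 - 6)*9 = -11*9 = -99)
c(a) = -28 + 7*a (c(a) = 7*((1 + a) - 1*5) = 7*((1 + a) - 5) = 7*(-4 + a) = -28 + 7*a)
X*c(-4) = -99*(-28 + 7*(-4)) = -99*(-28 - 28) = -99*(-56) = 5544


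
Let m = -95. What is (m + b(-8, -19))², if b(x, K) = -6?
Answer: 10201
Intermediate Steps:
(m + b(-8, -19))² = (-95 - 6)² = (-101)² = 10201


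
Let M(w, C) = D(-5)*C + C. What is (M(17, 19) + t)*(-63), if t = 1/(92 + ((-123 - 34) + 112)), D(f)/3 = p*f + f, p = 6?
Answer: 5850873/47 ≈ 1.2449e+5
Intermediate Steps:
D(f) = 21*f (D(f) = 3*(6*f + f) = 3*(7*f) = 21*f)
M(w, C) = -104*C (M(w, C) = (21*(-5))*C + C = -105*C + C = -104*C)
t = 1/47 (t = 1/(92 + (-157 + 112)) = 1/(92 - 45) = 1/47 ≈ 0.021277)
(M(17, 19) + t)*(-63) = (-104*19 + 1/47)*(-63) = (-1976 + 1/47)*(-63) = -92871/47*(-63) = 5850873/47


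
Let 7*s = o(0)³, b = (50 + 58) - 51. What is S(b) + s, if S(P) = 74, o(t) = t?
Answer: 74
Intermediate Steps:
b = 57 (b = 108 - 51 = 57)
s = 0 (s = (⅐)*0³ = (⅐)*0 = 0)
S(b) + s = 74 + 0 = 74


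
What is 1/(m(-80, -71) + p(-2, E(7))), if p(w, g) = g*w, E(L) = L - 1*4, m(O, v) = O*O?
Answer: 1/6394 ≈ 0.00015640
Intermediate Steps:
m(O, v) = O²
E(L) = -4 + L (E(L) = L - 4 = -4 + L)
1/(m(-80, -71) + p(-2, E(7))) = 1/((-80)² + (-4 + 7)*(-2)) = 1/(6400 + 3*(-2)) = 1/(6400 - 6) = 1/6394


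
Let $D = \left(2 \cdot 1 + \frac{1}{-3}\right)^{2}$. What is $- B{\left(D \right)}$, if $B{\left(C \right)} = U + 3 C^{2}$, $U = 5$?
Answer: $- \frac{760}{27} \approx -28.148$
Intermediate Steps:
$D = \frac{25}{9}$ ($D = \left(2 - \frac{1}{3}\right)^{2} = \left(\frac{5}{3}\right)^{2} = \frac{25}{9} \approx 2.7778$)
$B{\left(C \right)} = 5 + 3 C^{2}$
$- B{\left(D \right)} = - (5 + 3 \left(\frac{25}{9}\right)^{2}) = - (5 + 3 \cdot \frac{625}{81}) = - (5 + \frac{625}{27}) = \left(-1\right) \frac{760}{27} = - \frac{760}{27}$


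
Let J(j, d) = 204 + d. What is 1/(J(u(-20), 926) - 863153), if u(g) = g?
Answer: -1/862023 ≈ -1.1601e-6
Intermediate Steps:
1/(J(u(-20), 926) - 863153) = 1/((204 + 926) - 863153) = 1/(1130 - 863153) = 1/(-862023) = -1/862023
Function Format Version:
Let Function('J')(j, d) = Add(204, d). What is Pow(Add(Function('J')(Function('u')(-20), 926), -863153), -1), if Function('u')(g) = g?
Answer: Rational(-1, 862023) ≈ -1.1601e-6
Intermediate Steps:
Pow(Add(Function('J')(Function('u')(-20), 926), -863153), -1) = Pow(Add(Add(204, 926), -863153), -1) = Pow(Add(1130, -863153), -1) = Pow(-862023, -1) = Rational(-1, 862023)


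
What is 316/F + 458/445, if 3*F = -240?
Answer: -5199/1780 ≈ -2.9208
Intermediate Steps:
F = -80 (F = (1/3)*(-240) = -80)
316/F + 458/445 = 316/(-80) + 458/445 = 316*(-1/80) + 458*(1/445) = -79/20 + 458/445 = -5199/1780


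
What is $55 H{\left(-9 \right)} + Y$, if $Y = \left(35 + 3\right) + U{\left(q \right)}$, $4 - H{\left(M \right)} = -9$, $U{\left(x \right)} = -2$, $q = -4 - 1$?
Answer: $751$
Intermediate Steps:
$q = -5$
$H{\left(M \right)} = 13$ ($H{\left(M \right)} = 4 - -9 = 4 + 9 = 13$)
$Y = 36$ ($Y = \left(35 + 3\right) - 2 = 38 - 2 = 36$)
$55 H{\left(-9 \right)} + Y = 55 \cdot 13 + 36 = 715 + 36 = 751$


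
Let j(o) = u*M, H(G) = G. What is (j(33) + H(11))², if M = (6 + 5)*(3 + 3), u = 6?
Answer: 165649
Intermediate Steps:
M = 66 (M = 11*6 = 66)
j(o) = 396 (j(o) = 6*66 = 396)
(j(33) + H(11))² = (396 + 11)² = 407² = 165649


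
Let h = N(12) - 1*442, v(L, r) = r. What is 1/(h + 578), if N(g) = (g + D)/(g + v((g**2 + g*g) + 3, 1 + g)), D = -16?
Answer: 25/3396 ≈ 0.0073616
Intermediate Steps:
N(g) = (-16 + g)/(1 + 2*g) (N(g) = (g - 16)/(g + (1 + g)) = (-16 + g)/(1 + 2*g))
h = -11054/25 (h = (-16 + 12)/(1 + 2*12) - 1*442 = -4/(1 + 24) - 442 = -4/25 - 442 = -11054/25 ≈ -442.16)
1/(h + 578) = 1/(-11054/25 + 578) = 1/(3396/25) = 25/3396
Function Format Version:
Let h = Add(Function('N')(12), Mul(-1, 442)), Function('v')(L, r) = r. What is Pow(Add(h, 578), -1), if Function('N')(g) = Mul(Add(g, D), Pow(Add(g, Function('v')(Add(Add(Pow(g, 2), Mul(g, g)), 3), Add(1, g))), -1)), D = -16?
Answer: Rational(25, 3396) ≈ 0.0073616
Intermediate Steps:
Function('N')(g) = Mul(Pow(Add(1, Mul(2, g)), -1), Add(-16, g)) (Function('N')(g) = Mul(Add(g, -16), Pow(Add(g, Add(1, g)), -1)) = Mul(Add(-16, g), Pow(Add(1, Mul(2, g)), -1)) = Mul(Pow(Add(1, Mul(2, g)), -1), Add(-16, g)))
h = Rational(-11054, 25) (h = Add(Mul(Pow(Add(1, Mul(2, 12)), -1), Add(-16, 12)), Mul(-1, 442)) = Add(Mul(Pow(Add(1, 24), -1), -4), -442) = Add(Mul(Pow(25, -1), -4), -442) = Add(Mul(Rational(1, 25), -4), -442) = Add(Rational(-4, 25), -442) = Rational(-11054, 25) ≈ -442.16)
Pow(Add(h, 578), -1) = Pow(Add(Rational(-11054, 25), 578), -1) = Pow(Rational(3396, 25), -1) = Rational(25, 3396)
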